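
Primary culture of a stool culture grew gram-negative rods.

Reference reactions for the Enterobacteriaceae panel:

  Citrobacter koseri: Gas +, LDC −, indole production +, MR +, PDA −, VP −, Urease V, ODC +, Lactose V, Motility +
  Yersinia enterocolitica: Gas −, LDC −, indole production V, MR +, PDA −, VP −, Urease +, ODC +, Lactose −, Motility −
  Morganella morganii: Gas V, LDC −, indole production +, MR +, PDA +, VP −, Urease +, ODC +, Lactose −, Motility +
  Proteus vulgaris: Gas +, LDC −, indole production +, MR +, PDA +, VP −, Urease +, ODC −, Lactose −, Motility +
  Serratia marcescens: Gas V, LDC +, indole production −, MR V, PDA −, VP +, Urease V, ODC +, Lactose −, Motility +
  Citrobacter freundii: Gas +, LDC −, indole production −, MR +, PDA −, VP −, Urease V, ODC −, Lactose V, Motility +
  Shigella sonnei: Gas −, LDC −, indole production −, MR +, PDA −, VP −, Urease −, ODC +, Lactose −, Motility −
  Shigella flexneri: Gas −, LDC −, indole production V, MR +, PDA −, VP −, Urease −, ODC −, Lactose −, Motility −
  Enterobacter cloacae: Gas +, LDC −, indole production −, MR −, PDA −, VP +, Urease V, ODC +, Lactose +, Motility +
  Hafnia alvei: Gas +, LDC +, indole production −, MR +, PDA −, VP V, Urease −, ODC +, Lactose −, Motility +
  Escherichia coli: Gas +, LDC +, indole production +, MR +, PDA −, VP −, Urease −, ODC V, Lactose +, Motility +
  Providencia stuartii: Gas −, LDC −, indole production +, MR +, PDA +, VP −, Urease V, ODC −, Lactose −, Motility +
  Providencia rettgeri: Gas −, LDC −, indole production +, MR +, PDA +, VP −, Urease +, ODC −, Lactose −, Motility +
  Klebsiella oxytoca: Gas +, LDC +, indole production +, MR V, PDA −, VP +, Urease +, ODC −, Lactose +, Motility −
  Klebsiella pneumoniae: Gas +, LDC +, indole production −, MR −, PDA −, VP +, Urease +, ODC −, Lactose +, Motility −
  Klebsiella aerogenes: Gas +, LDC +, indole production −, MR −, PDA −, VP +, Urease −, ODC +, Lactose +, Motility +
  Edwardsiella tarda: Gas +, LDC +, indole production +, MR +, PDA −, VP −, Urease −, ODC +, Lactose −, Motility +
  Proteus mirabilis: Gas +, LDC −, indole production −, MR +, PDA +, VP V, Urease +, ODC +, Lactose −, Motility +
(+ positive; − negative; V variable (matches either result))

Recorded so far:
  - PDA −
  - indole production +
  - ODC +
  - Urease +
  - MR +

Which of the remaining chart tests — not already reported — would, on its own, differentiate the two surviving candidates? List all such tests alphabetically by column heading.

MR +: excludes Enterobacter cloacae, Klebsiella pneumoniae, Klebsiella aerogenes — 15 left.
indole production +: excludes 5 organisms — 10 left.
ODC +: excludes 5 organisms — 5 left.
Urease +: excludes Escherichia coli, Edwardsiella tarda — 3 left.
PDA −: excludes Morganella morganii — 2 left.
Two candidates remain: Citrobacter koseri and Yersinia enterocolitica.
  Gas: Citrobacter koseri +, Yersinia enterocolitica − — discriminates.
  LDC: − vs − — same for both, does not separate.
  VP: − vs − — same for both, does not separate.
  Lactose: V vs − — variable for at least one, does not separate.
  Motility: Citrobacter koseri +, Yersinia enterocolitica − — discriminates.

Gas, Motility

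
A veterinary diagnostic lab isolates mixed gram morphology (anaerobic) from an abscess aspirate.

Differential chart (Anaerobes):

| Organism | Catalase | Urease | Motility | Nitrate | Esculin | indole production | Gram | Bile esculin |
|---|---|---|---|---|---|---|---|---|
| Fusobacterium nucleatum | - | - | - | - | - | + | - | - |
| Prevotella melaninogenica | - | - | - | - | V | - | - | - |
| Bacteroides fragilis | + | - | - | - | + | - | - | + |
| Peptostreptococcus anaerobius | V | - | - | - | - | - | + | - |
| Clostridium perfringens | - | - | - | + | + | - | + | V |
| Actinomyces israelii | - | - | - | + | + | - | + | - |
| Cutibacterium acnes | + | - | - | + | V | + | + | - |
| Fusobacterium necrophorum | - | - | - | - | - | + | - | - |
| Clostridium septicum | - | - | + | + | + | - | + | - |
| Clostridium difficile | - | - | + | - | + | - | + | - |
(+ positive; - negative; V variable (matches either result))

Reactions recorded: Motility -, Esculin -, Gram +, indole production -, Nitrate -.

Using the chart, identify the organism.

indole production -: excludes Fusobacterium nucleatum, Cutibacterium acnes, Fusobacterium necrophorum — 7 left.
Gram +: excludes Prevotella melaninogenica, Bacteroides fragilis — 5 left.
Esculin -: excludes Clostridium perfringens, Actinomyces israelii, Clostridium septicum, Clostridium difficile — 1 left.
Nitrate -: the one remaining candidate is consistent.
Motility -: the one remaining candidate is consistent.

Peptostreptococcus anaerobius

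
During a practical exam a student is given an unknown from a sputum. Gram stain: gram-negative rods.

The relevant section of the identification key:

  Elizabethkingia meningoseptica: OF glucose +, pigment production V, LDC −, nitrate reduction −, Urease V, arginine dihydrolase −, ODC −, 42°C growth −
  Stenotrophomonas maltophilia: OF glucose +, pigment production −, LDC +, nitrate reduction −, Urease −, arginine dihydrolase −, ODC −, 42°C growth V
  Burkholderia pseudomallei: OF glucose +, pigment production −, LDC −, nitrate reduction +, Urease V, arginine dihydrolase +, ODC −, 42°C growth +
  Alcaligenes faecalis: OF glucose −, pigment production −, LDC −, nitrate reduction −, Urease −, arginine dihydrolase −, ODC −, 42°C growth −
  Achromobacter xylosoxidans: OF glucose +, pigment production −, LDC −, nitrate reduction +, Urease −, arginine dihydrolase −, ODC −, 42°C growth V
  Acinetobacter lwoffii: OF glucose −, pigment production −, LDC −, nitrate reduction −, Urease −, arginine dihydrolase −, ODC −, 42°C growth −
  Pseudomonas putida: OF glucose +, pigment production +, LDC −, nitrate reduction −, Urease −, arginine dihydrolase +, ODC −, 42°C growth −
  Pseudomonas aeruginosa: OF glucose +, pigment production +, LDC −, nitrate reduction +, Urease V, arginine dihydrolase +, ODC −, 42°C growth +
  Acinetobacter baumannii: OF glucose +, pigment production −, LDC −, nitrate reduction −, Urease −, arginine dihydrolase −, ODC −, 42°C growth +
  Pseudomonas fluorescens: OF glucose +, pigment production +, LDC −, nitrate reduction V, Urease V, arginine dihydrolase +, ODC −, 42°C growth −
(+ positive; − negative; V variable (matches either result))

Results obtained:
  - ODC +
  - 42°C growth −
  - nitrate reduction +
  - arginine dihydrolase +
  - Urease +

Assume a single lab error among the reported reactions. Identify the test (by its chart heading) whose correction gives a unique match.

As reported, no row in the chart matches all 5 reactions.
Reversing ODC (to −) → unique match: Pseudomonas fluorescens.
Reversing 42°C growth → still no organism matches.
Reversing Urease → still no organism matches.
Reversing nitrate reduction → still no organism matches.
Reversing arginine dihydrolase → still no organism matches.

ODC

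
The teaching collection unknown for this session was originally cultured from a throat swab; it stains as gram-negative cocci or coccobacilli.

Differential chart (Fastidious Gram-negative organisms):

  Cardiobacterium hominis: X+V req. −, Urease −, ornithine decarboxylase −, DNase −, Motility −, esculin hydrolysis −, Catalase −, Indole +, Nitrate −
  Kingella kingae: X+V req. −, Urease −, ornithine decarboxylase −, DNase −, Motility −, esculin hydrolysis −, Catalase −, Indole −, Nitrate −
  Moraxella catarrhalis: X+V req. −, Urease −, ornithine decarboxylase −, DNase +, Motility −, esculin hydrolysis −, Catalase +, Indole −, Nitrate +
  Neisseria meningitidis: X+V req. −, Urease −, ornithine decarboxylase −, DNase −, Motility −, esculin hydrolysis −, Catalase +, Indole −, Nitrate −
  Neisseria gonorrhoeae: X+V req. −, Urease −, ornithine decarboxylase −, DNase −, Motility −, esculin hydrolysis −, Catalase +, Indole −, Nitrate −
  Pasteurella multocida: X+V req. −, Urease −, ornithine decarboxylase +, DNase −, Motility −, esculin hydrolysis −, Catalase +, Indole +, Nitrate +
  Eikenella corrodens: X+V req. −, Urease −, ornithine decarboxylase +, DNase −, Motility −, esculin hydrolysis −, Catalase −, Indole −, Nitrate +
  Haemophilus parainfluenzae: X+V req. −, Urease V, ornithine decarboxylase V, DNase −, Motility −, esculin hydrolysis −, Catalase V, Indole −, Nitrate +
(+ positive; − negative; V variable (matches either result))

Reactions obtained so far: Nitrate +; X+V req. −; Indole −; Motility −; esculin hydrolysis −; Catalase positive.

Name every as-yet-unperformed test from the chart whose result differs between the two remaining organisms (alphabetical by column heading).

DNase

Catalase +: excludes Cardiobacterium hominis, Kingella kingae, Eikenella corrodens — 5 left.
Nitrate +: excludes Neisseria meningitidis, Neisseria gonorrhoeae — 3 left.
esculin hydrolysis −: all 3 remaining candidates are consistent.
Motility −: all 3 remaining candidates are consistent.
X+V req. −: all 3 remaining candidates are consistent.
Indole −: excludes Pasteurella multocida — 2 left.
Two candidates remain: Haemophilus parainfluenzae and Moraxella catarrhalis.
  Urease: V vs − — variable for at least one, does not separate.
  ornithine decarboxylase: V vs − — variable for at least one, does not separate.
  DNase: Haemophilus parainfluenzae −, Moraxella catarrhalis + — discriminates.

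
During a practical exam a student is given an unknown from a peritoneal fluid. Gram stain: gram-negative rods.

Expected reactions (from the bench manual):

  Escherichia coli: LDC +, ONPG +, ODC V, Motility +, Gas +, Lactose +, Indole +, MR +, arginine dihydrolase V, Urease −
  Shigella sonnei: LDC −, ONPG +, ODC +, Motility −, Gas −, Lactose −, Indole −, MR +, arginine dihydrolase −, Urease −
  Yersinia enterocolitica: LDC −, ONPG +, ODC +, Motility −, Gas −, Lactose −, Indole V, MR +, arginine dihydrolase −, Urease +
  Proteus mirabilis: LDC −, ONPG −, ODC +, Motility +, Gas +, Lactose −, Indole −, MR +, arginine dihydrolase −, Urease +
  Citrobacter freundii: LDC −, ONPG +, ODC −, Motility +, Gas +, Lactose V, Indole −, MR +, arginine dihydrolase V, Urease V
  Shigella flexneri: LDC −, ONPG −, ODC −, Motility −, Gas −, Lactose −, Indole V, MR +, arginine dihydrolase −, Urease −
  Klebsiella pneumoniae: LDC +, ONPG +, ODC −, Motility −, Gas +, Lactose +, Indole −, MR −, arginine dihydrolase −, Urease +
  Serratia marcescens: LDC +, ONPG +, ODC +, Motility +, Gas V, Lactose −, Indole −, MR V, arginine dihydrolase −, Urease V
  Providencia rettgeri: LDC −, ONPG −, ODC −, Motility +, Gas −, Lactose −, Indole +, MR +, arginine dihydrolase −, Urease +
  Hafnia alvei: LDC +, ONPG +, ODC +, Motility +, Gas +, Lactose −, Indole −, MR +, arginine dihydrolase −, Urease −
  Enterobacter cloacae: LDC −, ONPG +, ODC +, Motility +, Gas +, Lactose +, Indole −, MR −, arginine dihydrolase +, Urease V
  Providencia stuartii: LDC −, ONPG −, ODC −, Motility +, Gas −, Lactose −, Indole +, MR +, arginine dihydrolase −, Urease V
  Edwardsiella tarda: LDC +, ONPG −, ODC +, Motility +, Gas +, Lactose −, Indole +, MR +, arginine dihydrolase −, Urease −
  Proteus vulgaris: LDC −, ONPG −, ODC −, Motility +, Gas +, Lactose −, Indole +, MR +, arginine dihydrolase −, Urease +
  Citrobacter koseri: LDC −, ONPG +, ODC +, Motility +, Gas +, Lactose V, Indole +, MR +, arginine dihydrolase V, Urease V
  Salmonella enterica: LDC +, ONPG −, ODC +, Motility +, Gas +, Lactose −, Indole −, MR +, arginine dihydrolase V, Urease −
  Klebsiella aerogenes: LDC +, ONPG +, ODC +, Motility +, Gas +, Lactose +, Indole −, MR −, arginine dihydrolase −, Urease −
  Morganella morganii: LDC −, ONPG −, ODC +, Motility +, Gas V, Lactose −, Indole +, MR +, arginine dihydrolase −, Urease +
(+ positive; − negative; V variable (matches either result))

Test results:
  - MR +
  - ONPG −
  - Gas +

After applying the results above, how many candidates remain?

5

Gas +: excludes 5 organisms — 13 left.
MR +: excludes Klebsiella pneumoniae, Enterobacter cloacae, Klebsiella aerogenes — 10 left.
ONPG −: excludes 5 organisms — 5 left.
Still consistent: Edwardsiella tarda, Morganella morganii, Proteus mirabilis, Proteus vulgaris, Salmonella enterica.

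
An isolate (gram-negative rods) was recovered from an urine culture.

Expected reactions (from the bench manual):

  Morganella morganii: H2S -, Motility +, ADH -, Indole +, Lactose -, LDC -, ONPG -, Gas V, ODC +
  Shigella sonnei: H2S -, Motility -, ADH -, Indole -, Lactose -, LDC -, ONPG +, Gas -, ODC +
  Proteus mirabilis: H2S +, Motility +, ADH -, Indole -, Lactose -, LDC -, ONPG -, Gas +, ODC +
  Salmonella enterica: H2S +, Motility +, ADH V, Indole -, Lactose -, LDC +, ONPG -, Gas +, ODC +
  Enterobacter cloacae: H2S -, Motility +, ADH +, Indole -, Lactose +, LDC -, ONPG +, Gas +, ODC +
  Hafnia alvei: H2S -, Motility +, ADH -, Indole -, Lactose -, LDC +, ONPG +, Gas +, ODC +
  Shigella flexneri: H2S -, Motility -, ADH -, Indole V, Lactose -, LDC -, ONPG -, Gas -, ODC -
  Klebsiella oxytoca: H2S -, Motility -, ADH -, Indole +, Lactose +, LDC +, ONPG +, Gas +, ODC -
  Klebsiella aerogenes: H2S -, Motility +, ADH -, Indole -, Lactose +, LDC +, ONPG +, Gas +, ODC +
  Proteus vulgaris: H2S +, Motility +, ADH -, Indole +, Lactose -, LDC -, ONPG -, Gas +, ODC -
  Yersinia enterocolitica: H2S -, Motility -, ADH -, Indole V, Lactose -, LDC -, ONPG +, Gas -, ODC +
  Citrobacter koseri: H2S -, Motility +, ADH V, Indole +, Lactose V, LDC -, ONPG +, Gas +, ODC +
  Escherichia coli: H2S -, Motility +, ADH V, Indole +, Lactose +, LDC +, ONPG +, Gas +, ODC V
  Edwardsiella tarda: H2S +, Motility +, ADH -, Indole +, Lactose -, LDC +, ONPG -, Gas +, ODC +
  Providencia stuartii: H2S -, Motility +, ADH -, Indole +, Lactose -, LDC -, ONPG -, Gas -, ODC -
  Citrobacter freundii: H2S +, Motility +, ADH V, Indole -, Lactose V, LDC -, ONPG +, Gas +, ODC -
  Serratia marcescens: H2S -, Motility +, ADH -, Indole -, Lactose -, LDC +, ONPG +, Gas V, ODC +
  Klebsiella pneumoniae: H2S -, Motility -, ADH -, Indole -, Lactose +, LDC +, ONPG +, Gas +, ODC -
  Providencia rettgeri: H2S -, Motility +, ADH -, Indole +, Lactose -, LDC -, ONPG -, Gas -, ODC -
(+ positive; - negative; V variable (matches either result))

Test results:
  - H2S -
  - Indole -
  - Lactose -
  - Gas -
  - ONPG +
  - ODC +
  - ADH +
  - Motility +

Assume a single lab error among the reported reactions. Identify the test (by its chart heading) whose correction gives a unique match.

As reported, no row in the chart matches all 8 reactions.
Reversing Gas → still no organism matches.
Reversing ODC → still no organism matches.
Reversing Indole → still no organism matches.
Reversing H2S → still no organism matches.
Reversing Lactose → still no organism matches.
Reversing Motility → still no organism matches.
Reversing ADH (to -) → unique match: Serratia marcescens.
Reversing ONPG → still no organism matches.

ADH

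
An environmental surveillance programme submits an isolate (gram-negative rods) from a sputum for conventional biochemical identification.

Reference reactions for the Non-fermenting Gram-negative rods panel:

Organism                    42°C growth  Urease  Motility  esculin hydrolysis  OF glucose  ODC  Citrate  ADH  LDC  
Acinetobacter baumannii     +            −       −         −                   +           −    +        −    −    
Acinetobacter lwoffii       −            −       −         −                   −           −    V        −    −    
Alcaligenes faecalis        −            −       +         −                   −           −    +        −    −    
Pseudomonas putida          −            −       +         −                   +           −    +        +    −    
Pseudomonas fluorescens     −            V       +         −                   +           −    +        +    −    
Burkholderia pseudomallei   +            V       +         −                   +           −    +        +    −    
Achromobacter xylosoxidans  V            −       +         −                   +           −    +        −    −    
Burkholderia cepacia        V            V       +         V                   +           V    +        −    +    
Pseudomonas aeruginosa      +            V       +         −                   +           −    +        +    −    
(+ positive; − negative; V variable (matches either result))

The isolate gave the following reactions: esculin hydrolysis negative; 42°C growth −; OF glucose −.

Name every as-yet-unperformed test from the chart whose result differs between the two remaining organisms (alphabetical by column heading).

Motility

OF glucose −: excludes 7 organisms — 2 left.
esculin hydrolysis −: all 2 remaining candidates are consistent.
42°C growth −: all 2 remaining candidates are consistent.
Two candidates remain: Acinetobacter lwoffii and Alcaligenes faecalis.
  Urease: − vs − — same for both, does not separate.
  Motility: Acinetobacter lwoffii −, Alcaligenes faecalis + — discriminates.
  ODC: − vs − — same for both, does not separate.
  Citrate: V vs + — variable for at least one, does not separate.
  ADH: − vs − — same for both, does not separate.
  LDC: − vs − — same for both, does not separate.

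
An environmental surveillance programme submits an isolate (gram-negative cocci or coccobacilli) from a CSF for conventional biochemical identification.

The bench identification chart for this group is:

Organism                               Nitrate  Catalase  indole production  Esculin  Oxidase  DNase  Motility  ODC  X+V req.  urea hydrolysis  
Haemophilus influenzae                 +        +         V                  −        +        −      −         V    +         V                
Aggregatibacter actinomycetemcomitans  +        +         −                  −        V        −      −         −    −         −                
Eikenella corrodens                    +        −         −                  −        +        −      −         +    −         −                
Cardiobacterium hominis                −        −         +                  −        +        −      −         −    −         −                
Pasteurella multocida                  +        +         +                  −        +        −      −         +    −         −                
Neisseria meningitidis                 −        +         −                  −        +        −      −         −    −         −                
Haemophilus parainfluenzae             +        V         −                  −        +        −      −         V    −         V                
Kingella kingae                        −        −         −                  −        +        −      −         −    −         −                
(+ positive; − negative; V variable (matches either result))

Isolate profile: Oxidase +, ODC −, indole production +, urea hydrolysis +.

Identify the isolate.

Haemophilus influenzae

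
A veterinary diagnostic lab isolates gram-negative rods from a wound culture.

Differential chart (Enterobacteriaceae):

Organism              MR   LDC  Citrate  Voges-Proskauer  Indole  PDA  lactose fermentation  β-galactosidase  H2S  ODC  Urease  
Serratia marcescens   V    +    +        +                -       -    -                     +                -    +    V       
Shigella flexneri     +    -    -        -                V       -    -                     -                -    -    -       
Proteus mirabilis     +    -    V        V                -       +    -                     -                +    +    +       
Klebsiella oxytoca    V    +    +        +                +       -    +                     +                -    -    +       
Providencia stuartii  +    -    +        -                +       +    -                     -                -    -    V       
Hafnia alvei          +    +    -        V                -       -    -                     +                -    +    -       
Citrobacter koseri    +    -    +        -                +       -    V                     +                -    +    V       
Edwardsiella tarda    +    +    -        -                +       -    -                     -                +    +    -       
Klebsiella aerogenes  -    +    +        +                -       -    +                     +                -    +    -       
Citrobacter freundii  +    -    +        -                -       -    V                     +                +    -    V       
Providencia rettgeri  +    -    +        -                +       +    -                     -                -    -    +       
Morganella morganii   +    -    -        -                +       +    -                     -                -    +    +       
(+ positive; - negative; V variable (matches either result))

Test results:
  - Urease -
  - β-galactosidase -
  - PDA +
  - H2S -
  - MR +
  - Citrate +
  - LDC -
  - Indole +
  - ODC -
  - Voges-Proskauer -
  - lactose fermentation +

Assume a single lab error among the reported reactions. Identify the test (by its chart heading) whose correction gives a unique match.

As reported, no row in the chart matches all 11 reactions.
Reversing lactose fermentation (to -) → unique match: Providencia stuartii.
Reversing MR → still no organism matches.
Reversing H2S → still no organism matches.
Reversing PDA → still no organism matches.
Reversing β-galactosidase → still no organism matches.
Reversing LDC → still no organism matches.
Reversing ODC → still no organism matches.
Reversing Indole → still no organism matches.
Reversing Urease → still no organism matches.
Reversing Voges-Proskauer → still no organism matches.
Reversing Citrate → still no organism matches.

lactose fermentation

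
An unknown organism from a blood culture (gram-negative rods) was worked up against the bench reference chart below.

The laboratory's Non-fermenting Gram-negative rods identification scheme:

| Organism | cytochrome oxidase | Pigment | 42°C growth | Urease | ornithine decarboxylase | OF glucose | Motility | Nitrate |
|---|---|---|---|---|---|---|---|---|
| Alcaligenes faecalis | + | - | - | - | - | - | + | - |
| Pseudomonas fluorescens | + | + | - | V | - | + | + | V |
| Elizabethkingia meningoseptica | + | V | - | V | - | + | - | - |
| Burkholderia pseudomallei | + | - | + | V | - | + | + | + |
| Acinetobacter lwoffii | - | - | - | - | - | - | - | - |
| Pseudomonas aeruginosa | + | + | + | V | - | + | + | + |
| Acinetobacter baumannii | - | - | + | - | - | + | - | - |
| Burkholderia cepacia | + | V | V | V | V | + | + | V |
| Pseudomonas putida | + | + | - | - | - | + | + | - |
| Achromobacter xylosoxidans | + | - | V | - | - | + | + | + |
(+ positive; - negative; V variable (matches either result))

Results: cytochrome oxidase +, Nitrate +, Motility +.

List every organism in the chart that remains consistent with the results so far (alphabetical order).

Motility +: excludes Elizabethkingia meningoseptica, Acinetobacter lwoffii, Acinetobacter baumannii — 7 left.
Nitrate +: excludes Alcaligenes faecalis, Pseudomonas putida — 5 left.
cytochrome oxidase +: all 5 remaining candidates are consistent.

Achromobacter xylosoxidans, Burkholderia cepacia, Burkholderia pseudomallei, Pseudomonas aeruginosa, Pseudomonas fluorescens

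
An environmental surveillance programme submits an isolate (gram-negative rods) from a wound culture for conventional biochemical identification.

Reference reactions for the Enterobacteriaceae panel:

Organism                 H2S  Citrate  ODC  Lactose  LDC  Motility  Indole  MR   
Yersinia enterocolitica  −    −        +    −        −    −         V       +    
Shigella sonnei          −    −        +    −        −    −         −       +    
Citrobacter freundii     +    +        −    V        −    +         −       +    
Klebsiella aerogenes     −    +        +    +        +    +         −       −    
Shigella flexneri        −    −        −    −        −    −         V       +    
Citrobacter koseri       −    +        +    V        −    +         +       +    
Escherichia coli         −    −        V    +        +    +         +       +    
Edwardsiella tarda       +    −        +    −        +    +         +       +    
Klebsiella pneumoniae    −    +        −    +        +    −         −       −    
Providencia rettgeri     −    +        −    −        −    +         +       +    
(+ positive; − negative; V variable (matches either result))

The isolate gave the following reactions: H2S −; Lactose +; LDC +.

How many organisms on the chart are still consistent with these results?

3

LDC +: excludes 6 organisms — 4 left.
H2S −: excludes Edwardsiella tarda — 3 left.
Lactose +: all 3 remaining candidates are consistent.
Still consistent: Escherichia coli, Klebsiella aerogenes, Klebsiella pneumoniae.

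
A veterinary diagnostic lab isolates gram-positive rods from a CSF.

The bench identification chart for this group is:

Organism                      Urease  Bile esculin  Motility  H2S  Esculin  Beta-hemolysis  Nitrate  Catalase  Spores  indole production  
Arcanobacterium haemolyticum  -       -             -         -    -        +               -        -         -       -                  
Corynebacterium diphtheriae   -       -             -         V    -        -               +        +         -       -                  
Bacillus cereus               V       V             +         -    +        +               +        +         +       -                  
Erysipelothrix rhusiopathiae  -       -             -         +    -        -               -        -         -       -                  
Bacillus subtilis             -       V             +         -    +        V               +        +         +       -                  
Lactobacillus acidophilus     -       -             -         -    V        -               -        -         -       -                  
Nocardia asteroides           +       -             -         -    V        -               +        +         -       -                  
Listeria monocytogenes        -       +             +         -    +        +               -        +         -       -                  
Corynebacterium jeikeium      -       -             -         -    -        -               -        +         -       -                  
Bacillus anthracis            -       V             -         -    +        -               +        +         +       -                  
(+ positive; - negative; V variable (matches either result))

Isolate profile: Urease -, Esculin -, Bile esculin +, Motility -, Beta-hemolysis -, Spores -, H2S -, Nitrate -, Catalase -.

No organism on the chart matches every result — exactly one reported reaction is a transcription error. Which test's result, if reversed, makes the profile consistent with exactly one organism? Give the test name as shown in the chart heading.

Bile esculin

As reported, no row in the chart matches all 9 reactions.
Reversing Spores → still no organism matches.
Reversing Bile esculin (to -) → unique match: Lactobacillus acidophilus.
Reversing Esculin → still no organism matches.
Reversing Urease → still no organism matches.
Reversing H2S → still no organism matches.
Reversing Nitrate → still no organism matches.
Reversing Beta-hemolysis → still no organism matches.
Reversing Catalase → still no organism matches.
Reversing Motility → still no organism matches.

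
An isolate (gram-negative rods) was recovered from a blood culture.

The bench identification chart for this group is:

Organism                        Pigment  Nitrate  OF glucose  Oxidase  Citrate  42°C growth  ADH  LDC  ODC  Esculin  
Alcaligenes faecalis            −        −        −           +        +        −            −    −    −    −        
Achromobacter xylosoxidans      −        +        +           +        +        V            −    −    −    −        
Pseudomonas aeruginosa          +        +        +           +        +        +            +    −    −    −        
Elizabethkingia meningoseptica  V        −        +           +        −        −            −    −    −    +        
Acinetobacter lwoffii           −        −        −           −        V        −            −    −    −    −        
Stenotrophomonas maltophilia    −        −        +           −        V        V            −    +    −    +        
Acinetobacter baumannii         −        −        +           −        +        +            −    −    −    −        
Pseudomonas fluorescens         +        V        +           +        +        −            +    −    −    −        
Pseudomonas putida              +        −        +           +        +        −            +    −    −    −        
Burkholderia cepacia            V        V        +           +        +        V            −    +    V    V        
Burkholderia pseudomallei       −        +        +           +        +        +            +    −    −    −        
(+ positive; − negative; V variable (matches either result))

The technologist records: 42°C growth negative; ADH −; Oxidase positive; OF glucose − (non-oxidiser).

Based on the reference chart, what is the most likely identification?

Alcaligenes faecalis

42°C growth −: excludes Pseudomonas aeruginosa, Acinetobacter baumannii, Burkholderia pseudomallei — 8 left.
ADH −: excludes Pseudomonas fluorescens, Pseudomonas putida — 6 left.
Oxidase +: excludes Acinetobacter lwoffii, Stenotrophomonas maltophilia — 4 left.
OF glucose −: excludes Achromobacter xylosoxidans, Elizabethkingia meningoseptica, Burkholderia cepacia — 1 left.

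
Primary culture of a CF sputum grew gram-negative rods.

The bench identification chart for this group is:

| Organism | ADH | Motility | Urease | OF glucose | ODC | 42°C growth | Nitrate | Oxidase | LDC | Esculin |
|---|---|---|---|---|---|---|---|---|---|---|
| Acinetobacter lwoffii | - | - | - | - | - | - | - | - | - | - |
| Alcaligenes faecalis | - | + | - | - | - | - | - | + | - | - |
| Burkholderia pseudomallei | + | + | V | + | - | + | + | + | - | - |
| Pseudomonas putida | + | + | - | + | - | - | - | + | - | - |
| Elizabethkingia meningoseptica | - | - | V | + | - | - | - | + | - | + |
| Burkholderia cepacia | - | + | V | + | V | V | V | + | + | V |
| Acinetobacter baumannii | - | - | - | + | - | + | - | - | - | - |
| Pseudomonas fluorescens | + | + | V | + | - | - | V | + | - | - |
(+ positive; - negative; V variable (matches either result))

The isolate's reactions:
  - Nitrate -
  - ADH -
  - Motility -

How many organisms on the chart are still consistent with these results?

3

Motility -: excludes 5 organisms — 3 left.
ADH -: all 3 remaining candidates are consistent.
Nitrate -: all 3 remaining candidates are consistent.
Still consistent: Acinetobacter baumannii, Acinetobacter lwoffii, Elizabethkingia meningoseptica.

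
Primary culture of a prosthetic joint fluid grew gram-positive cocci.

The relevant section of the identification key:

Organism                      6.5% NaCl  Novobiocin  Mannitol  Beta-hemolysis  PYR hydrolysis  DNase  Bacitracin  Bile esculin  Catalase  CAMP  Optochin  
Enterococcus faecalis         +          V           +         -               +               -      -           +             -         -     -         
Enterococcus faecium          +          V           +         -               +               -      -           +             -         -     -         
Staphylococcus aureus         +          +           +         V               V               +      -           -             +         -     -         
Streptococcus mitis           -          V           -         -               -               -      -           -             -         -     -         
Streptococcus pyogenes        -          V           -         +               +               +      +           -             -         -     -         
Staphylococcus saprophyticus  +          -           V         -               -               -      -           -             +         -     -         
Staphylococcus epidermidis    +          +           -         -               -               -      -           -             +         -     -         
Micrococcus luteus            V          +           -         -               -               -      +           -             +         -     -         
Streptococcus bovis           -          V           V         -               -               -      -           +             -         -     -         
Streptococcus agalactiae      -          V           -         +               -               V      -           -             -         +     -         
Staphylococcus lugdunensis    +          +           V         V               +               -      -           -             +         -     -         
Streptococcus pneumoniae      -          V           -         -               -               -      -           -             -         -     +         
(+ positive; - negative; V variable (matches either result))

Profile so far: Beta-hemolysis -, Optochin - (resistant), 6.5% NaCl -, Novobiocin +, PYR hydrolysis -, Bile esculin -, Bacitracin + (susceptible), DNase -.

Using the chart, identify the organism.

Micrococcus luteus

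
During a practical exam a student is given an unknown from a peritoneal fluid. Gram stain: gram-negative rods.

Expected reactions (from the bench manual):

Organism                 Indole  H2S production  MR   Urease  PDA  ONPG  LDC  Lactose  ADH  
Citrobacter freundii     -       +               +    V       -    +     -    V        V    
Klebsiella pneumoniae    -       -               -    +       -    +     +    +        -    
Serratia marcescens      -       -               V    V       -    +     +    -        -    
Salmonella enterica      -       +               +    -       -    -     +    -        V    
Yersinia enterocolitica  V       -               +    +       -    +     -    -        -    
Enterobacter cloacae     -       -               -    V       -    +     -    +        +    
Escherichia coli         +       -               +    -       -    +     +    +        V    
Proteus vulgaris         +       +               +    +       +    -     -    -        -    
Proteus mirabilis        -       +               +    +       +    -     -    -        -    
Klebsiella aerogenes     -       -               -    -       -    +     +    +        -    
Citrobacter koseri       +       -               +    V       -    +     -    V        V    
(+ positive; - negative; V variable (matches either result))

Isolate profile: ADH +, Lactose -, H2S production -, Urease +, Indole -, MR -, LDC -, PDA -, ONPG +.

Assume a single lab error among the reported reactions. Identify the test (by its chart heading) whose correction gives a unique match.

As reported, no row in the chart matches all 9 reactions.
Reversing LDC → still no organism matches.
Reversing Lactose (to +) → unique match: Enterobacter cloacae.
Reversing PDA → still no organism matches.
Reversing Urease → still no organism matches.
Reversing ONPG → still no organism matches.
Reversing Indole → still no organism matches.
Reversing ADH → still no organism matches.
Reversing H2S production → still no organism matches.
Reversing MR → still no organism matches.

Lactose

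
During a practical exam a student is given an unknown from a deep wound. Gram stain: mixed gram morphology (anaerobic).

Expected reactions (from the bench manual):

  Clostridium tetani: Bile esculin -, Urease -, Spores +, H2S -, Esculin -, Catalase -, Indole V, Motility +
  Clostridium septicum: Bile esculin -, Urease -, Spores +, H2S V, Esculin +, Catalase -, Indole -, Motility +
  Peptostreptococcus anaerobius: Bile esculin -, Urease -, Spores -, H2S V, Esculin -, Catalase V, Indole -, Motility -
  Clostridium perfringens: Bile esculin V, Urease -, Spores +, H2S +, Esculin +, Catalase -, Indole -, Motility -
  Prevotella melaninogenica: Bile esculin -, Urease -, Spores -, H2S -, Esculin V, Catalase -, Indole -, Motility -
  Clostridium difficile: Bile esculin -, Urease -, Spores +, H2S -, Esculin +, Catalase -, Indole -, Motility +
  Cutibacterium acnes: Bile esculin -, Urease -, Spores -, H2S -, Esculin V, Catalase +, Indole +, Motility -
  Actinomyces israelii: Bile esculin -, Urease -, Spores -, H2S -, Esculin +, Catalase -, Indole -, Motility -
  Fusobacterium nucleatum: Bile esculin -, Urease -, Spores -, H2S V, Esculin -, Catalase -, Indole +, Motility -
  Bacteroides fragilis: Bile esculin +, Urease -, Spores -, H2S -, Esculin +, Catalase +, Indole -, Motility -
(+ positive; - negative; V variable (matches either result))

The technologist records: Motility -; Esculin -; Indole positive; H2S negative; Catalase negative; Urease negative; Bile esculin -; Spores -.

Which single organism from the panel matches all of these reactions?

Urease -: all 10 remaining candidates are consistent.
H2S -: excludes Clostridium perfringens — 9 left.
Spores -: excludes Clostridium tetani, Clostridium septicum, Clostridium difficile — 6 left.
Motility -: all 6 remaining candidates are consistent.
Catalase -: excludes Cutibacterium acnes, Bacteroides fragilis — 4 left.
Bile esculin -: all 4 remaining candidates are consistent.
Esculin -: excludes Actinomyces israelii — 3 left.
Indole +: excludes Peptostreptococcus anaerobius, Prevotella melaninogenica — 1 left.

Fusobacterium nucleatum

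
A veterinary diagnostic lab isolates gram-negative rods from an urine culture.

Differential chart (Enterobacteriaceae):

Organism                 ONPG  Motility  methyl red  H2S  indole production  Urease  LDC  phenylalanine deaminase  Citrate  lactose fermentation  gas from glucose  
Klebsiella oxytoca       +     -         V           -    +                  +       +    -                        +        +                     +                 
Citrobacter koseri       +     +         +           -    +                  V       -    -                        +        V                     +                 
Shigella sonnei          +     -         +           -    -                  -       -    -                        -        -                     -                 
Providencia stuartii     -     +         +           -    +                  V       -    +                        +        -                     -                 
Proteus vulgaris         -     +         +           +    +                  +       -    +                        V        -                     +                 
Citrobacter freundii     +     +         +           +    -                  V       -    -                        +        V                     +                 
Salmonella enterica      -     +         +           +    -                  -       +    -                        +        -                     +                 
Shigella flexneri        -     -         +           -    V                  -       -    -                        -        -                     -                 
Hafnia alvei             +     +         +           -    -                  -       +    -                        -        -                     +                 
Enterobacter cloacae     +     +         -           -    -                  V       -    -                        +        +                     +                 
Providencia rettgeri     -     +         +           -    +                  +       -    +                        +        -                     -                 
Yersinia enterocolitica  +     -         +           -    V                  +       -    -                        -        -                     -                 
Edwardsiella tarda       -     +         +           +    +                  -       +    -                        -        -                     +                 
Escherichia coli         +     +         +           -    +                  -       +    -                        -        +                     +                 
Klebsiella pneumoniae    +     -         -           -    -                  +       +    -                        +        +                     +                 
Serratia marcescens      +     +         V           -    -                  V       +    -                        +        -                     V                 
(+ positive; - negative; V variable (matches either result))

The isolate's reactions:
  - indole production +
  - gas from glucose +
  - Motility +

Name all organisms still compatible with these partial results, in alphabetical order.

gas from glucose +: excludes 5 organisms — 11 left.
indole production +: excludes 6 organisms — 5 left.
Motility +: excludes Klebsiella oxytoca — 4 left.

Citrobacter koseri, Edwardsiella tarda, Escherichia coli, Proteus vulgaris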